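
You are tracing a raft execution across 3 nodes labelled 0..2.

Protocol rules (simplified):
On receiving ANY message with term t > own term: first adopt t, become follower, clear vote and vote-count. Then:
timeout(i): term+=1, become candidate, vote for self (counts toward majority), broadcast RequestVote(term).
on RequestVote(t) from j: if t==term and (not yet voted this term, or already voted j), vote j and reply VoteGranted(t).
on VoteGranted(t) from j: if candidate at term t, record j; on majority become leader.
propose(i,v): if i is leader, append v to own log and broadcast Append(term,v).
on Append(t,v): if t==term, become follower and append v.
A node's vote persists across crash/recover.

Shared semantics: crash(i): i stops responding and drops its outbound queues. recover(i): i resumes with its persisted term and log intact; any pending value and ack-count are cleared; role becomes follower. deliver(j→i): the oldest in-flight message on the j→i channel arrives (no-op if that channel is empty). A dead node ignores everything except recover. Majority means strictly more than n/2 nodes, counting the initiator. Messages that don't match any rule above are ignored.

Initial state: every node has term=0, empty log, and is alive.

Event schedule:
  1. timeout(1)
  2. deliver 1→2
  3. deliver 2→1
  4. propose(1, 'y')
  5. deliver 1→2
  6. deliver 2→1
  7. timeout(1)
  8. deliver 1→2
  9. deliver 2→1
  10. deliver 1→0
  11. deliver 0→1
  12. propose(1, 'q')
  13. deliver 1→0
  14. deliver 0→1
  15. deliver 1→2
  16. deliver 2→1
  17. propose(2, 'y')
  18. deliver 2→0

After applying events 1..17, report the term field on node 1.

2

after 1 — timeout(1): n1:cand/t1/[-]
after 2 — deliver 1→2: n2:foll/t1/[-]
after 3 — deliver 2→1: n1:lead/t1/[-]
after 4 — propose(1,'y'): n1:lead/t1/[y]
after 5 — deliver 1→2: n2:foll/t1/[y]
after 6 — deliver 2→1: ·
after 7 — timeout(1): n1:cand/t2/[y]
after 8 — deliver 1→2: n2:foll/t2/[y]
after 9 — deliver 2→1: n1:lead/t2/[y]
after 10 — deliver 1→0: n0:foll/t1/[-]
after 11 — deliver 0→1: ·
after 12 — propose(1,'q'): n1:lead/t2/[y,q]
after 13 — deliver 1→0: n0:foll/t1/[y]
after 14 — deliver 0→1: ·
after 15 — deliver 1→2: n2:foll/t2/[y,q]
after 16 — deliver 2→1: ·
after 17 — propose(2,'y'): ·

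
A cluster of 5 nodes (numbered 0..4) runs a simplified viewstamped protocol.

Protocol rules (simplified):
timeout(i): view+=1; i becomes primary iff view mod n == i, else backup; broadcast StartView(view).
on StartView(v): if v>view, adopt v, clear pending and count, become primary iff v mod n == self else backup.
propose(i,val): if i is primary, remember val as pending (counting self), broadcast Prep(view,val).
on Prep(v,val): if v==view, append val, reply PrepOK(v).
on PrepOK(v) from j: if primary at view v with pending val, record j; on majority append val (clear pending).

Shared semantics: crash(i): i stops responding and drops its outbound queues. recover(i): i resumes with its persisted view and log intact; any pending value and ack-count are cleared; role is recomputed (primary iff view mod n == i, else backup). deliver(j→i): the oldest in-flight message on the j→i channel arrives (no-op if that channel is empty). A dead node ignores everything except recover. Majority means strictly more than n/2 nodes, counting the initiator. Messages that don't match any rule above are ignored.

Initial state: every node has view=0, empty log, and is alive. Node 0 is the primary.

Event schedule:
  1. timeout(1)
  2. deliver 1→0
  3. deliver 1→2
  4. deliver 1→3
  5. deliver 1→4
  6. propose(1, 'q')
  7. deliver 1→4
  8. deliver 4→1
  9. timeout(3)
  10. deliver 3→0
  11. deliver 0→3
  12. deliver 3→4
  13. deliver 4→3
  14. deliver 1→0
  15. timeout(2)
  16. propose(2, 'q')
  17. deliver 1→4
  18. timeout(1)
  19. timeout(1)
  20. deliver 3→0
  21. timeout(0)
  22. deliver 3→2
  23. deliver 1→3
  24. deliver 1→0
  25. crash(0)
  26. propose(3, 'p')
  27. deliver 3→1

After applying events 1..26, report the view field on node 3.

1. timeout(1):  <1:prim v1 ->
2. deliver 1→0:  <0:back v1 ->
3. deliver 1→2:  <2:back v1 ->
4. deliver 1→3:  <3:back v1 ->
5. deliver 1→4:  <4:back v1 ->
6. propose(1,'q'):  nop
7. deliver 1→4:  <4:back v1 q>
8. deliver 4→1:  nop
9. timeout(3):  <3:back v2 ->
10. deliver 3→0:  <0:back v2 ->
11. deliver 0→3:  nop
12. deliver 3→4:  <4:back v2 q>
13. deliver 4→3:  nop
14. deliver 1→0:  nop
15. timeout(2):  <2:prim v2 ->
16. propose(2,'q'):  nop
17. deliver 1→4:  nop
18. timeout(1):  <1:back v2 ->
19. timeout(1):  <1:back v3 ->
20. deliver 3→0:  nop
21. timeout(0):  <0:back v3 ->
22. deliver 3→2:  nop
23. deliver 1→3:  nop
24. deliver 1→0:  nop
25. crash(0):  <0:✗back v3 ->
26. propose(3,'p'):  nop

2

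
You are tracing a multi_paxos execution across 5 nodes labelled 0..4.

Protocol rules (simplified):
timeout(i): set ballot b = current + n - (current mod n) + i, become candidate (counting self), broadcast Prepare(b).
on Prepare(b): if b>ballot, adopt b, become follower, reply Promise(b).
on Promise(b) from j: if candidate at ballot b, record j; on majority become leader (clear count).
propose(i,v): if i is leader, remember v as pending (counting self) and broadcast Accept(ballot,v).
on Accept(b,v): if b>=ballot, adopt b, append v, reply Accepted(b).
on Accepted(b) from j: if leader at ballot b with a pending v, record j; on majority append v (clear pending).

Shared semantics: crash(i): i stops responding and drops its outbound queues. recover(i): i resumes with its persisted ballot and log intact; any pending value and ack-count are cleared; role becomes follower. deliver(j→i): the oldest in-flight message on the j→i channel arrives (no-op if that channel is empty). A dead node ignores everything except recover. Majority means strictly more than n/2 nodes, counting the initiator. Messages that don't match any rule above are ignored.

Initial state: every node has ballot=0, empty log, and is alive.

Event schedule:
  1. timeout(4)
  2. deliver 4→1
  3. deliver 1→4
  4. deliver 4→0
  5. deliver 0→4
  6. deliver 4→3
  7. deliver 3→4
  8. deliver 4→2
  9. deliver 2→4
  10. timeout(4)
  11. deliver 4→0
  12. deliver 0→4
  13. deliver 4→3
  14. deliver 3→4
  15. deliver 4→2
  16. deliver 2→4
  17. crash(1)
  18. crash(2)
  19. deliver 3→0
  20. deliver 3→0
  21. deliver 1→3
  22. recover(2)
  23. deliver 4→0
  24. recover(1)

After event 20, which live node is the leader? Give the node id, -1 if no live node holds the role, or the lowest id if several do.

e1 timeout(4): 4[cand,b=9,-]
e2 deliver 4→1: 1[foll,b=9,-]
e3 deliver 1→4: ·
e4 deliver 4→0: 0[foll,b=9,-]
e5 deliver 0→4: 4[lead,b=9,-]
e6 deliver 4→3: 3[foll,b=9,-]
e7 deliver 3→4: ·
e8 deliver 4→2: 2[foll,b=9,-]
e9 deliver 2→4: ·
e10 timeout(4): 4[cand,b=14,-]
e11 deliver 4→0: 0[foll,b=14,-]
e12 deliver 0→4: ·
e13 deliver 4→3: 3[foll,b=14,-]
e14 deliver 3→4: 4[lead,b=14,-]
e15 deliver 4→2: 2[foll,b=14,-]
e16 deliver 2→4: ·
e17 crash(1): 1[✗foll,b=9,-]
e18 crash(2): 2[✗foll,b=14,-]
e19 deliver 3→0: ·
e20 deliver 3→0: ·

4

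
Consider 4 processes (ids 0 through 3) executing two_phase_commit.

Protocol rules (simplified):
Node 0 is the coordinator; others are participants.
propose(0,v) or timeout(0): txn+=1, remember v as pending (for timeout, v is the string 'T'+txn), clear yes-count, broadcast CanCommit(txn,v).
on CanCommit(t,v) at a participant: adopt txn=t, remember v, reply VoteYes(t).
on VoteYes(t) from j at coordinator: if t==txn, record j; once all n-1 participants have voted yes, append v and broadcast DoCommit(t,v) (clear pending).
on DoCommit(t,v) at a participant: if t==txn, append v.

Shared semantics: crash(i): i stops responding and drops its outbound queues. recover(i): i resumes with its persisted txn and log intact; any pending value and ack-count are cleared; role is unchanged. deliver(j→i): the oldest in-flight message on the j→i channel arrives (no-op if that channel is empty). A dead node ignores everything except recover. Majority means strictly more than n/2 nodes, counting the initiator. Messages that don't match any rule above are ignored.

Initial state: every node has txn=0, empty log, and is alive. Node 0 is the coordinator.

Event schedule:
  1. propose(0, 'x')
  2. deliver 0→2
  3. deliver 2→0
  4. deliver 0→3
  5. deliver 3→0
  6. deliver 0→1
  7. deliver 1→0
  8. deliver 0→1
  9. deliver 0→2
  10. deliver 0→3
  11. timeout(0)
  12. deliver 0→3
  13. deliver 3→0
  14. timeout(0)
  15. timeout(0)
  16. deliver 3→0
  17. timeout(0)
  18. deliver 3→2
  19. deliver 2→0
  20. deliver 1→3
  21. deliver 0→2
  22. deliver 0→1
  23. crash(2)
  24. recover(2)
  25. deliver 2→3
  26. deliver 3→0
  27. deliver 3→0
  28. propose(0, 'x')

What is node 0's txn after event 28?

6

step 1 propose(0,'x'): 0={coor,t=1,log=-}
step 2 deliver 0→2: 2={part,t=1,log=-}
step 3 deliver 2→0: —
step 4 deliver 0→3: 3={part,t=1,log=-}
step 5 deliver 3→0: —
step 6 deliver 0→1: 1={part,t=1,log=-}
step 7 deliver 1→0: 0={coor,t=1,log=x}
step 8 deliver 0→1: 1={part,t=1,log=x}
step 9 deliver 0→2: 2={part,t=1,log=x}
step 10 deliver 0→3: 3={part,t=1,log=x}
step 11 timeout(0): 0={coor,t=2,log=x}
step 12 deliver 0→3: 3={part,t=2,log=x}
step 13 deliver 3→0: —
step 14 timeout(0): 0={coor,t=3,log=x}
step 15 timeout(0): 0={coor,t=4,log=x}
step 16 deliver 3→0: —
step 17 timeout(0): 0={coor,t=5,log=x}
step 18 deliver 3→2: —
step 19 deliver 2→0: —
step 20 deliver 1→3: —
step 21 deliver 0→2: 2={part,t=2,log=x}
step 22 deliver 0→1: 1={part,t=2,log=x}
step 23 crash(2): 2={✗part,t=2,log=x}
step 24 recover(2): 2={part,t=2,log=x}
step 25 deliver 2→3: —
step 26 deliver 3→0: —
step 27 deliver 3→0: —
step 28 propose(0,'x'): 0={coor,t=6,log=x}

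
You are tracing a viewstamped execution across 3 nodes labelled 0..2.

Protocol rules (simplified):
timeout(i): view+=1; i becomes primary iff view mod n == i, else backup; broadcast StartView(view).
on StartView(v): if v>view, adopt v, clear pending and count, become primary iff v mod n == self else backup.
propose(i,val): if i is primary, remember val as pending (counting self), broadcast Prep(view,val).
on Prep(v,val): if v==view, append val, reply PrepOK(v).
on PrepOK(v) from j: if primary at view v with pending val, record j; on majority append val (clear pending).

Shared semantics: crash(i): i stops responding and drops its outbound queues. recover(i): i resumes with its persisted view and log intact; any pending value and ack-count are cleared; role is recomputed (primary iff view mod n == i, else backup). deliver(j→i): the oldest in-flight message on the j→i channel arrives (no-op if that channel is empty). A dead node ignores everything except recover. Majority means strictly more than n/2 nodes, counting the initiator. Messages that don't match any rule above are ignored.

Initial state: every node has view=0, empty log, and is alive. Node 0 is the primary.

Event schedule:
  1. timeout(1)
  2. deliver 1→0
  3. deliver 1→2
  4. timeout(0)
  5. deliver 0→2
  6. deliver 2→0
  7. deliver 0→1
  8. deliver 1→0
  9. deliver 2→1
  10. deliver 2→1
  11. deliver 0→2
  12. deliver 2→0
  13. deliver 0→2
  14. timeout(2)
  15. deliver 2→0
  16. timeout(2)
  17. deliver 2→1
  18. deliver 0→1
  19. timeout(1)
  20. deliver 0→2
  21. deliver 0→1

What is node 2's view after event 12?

2

after 1 — timeout(1): n1:prim/v1/[-]
after 2 — deliver 1→0: n0:back/v1/[-]
after 3 — deliver 1→2: n2:back/v1/[-]
after 4 — timeout(0): n0:back/v2/[-]
after 5 — deliver 0→2: n2:prim/v2/[-]
after 6 — deliver 2→0: ·
after 7 — deliver 0→1: n1:back/v2/[-]
after 8 — deliver 1→0: ·
after 9 — deliver 2→1: ·
after 10 — deliver 2→1: ·
after 11 — deliver 0→2: ·
after 12 — deliver 2→0: ·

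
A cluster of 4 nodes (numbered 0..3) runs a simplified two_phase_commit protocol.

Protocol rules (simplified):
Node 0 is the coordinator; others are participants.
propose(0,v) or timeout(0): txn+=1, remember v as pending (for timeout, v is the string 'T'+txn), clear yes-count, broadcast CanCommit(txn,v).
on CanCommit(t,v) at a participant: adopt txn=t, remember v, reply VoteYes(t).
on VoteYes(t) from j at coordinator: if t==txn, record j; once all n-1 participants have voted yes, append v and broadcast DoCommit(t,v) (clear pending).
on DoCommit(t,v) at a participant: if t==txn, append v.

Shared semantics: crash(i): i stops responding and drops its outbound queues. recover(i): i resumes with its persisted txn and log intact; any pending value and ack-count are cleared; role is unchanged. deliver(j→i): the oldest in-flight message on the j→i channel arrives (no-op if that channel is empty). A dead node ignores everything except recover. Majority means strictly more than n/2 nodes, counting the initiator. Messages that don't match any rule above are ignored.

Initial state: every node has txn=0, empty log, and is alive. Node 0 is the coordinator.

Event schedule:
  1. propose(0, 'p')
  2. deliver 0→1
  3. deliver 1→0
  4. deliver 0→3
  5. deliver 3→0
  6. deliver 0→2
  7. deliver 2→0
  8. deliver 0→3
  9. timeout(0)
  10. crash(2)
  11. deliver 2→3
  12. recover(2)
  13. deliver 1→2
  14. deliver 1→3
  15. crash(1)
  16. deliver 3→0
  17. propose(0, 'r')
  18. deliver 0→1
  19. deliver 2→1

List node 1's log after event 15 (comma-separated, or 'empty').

empty

1. propose(0,'p'):  <0:coor t1 ->
2. deliver 0→1:  <1:part t1 ->
3. deliver 1→0:  nop
4. deliver 0→3:  <3:part t1 ->
5. deliver 3→0:  nop
6. deliver 0→2:  <2:part t1 ->
7. deliver 2→0:  <0:coor t1 p>
8. deliver 0→3:  <3:part t1 p>
9. timeout(0):  <0:coor t2 p>
10. crash(2):  <2:✗part t1 ->
11. deliver 2→3:  nop
12. recover(2):  <2:part t1 ->
13. deliver 1→2:  nop
14. deliver 1→3:  nop
15. crash(1):  <1:✗part t1 ->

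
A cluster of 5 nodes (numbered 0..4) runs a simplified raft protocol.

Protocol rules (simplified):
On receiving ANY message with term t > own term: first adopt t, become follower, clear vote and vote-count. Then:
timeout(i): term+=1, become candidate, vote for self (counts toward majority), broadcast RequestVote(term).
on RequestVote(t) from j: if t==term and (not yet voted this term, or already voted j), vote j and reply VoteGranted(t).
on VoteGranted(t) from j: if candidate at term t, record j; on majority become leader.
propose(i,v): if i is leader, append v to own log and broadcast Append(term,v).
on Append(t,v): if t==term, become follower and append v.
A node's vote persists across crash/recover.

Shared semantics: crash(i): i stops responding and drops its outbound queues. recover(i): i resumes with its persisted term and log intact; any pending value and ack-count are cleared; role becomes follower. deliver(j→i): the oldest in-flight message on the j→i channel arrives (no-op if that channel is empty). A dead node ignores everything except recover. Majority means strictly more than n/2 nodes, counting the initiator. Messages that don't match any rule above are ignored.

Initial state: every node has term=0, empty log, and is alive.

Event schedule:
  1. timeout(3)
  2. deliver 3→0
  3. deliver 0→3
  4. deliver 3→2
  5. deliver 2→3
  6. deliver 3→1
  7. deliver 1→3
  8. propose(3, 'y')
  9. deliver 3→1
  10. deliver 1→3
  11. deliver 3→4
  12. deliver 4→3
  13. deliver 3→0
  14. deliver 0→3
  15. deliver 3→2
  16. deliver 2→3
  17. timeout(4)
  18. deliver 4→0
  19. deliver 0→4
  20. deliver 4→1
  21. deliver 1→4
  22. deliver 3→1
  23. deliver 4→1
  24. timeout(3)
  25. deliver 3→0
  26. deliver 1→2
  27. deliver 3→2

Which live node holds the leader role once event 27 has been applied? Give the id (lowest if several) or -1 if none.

4

1. timeout(3):  <3:cand t1 ->
2. deliver 3→0:  <0:foll t1 ->
3. deliver 0→3:  nop
4. deliver 3→2:  <2:foll t1 ->
5. deliver 2→3:  <3:lead t1 ->
6. deliver 3→1:  <1:foll t1 ->
7. deliver 1→3:  nop
8. propose(3,'y'):  <3:lead t1 y>
9. deliver 3→1:  <1:foll t1 y>
10. deliver 1→3:  nop
11. deliver 3→4:  <4:foll t1 ->
12. deliver 4→3:  nop
13. deliver 3→0:  <0:foll t1 y>
14. deliver 0→3:  nop
15. deliver 3→2:  <2:foll t1 y>
16. deliver 2→3:  nop
17. timeout(4):  <4:cand t2 ->
18. deliver 4→0:  <0:foll t2 y>
19. deliver 0→4:  nop
20. deliver 4→1:  <1:foll t2 y>
21. deliver 1→4:  <4:lead t2 ->
22. deliver 3→1:  nop
23. deliver 4→1:  nop
24. timeout(3):  <3:cand t2 y>
25. deliver 3→0:  nop
26. deliver 1→2:  nop
27. deliver 3→2:  <2:foll t2 y>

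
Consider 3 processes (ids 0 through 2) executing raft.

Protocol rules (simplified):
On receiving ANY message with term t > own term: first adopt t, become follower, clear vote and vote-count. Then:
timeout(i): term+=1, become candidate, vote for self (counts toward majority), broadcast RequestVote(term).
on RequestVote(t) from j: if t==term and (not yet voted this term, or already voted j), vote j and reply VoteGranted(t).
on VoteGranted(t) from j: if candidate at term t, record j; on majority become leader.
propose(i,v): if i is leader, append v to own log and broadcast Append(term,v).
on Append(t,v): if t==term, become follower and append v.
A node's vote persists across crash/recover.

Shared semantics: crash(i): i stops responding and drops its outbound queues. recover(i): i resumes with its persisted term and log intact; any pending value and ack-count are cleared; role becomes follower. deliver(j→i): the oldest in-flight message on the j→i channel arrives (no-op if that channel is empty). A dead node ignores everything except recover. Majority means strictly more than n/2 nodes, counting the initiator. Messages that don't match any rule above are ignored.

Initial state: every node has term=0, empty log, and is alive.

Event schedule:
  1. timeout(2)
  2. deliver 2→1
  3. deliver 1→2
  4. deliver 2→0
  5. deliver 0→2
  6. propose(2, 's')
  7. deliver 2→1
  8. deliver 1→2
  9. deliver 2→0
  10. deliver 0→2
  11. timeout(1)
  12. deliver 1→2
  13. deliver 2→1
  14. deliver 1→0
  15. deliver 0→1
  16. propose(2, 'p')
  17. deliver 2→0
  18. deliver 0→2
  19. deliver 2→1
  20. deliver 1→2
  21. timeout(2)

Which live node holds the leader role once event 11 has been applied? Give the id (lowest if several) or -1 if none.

2

step 1 timeout(2): 2={cand,t=1,log=-}
step 2 deliver 2→1: 1={foll,t=1,log=-}
step 3 deliver 1→2: 2={lead,t=1,log=-}
step 4 deliver 2→0: 0={foll,t=1,log=-}
step 5 deliver 0→2: —
step 6 propose(2,'s'): 2={lead,t=1,log=s}
step 7 deliver 2→1: 1={foll,t=1,log=s}
step 8 deliver 1→2: —
step 9 deliver 2→0: 0={foll,t=1,log=s}
step 10 deliver 0→2: —
step 11 timeout(1): 1={cand,t=2,log=s}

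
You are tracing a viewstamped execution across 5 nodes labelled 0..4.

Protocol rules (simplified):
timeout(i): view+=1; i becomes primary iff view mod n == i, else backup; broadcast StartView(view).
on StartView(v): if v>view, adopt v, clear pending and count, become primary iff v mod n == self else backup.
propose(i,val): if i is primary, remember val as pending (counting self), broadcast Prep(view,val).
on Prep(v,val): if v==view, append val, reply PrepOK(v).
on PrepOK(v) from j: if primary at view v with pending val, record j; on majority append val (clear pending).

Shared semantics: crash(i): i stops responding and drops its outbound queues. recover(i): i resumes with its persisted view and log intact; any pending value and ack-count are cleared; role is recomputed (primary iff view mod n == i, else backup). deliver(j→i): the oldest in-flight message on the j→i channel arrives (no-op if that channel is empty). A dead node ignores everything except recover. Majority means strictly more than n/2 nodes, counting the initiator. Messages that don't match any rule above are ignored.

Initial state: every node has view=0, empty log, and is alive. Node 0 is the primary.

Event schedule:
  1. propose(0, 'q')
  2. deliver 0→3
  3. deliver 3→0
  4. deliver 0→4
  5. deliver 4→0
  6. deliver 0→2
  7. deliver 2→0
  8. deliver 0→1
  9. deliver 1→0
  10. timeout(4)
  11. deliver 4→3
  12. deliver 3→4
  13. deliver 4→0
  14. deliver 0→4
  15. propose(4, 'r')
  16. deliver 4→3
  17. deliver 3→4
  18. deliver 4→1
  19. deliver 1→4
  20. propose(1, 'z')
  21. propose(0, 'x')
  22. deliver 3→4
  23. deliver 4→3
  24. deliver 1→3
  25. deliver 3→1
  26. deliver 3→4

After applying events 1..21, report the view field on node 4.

step 1 propose(0,'q'): —
step 2 deliver 0→3: 3={back,v=0,log=q}
step 3 deliver 3→0: —
step 4 deliver 0→4: 4={back,v=0,log=q}
step 5 deliver 4→0: 0={prim,v=0,log=q}
step 6 deliver 0→2: 2={back,v=0,log=q}
step 7 deliver 2→0: —
step 8 deliver 0→1: 1={back,v=0,log=q}
step 9 deliver 1→0: —
step 10 timeout(4): 4={back,v=1,log=q}
step 11 deliver 4→3: 3={back,v=1,log=q}
step 12 deliver 3→4: —
step 13 deliver 4→0: 0={back,v=1,log=q}
step 14 deliver 0→4: —
step 15 propose(4,'r'): —
step 16 deliver 4→3: —
step 17 deliver 3→4: —
step 18 deliver 4→1: 1={prim,v=1,log=q}
step 19 deliver 1→4: —
step 20 propose(1,'z'): —
step 21 propose(0,'x'): —

1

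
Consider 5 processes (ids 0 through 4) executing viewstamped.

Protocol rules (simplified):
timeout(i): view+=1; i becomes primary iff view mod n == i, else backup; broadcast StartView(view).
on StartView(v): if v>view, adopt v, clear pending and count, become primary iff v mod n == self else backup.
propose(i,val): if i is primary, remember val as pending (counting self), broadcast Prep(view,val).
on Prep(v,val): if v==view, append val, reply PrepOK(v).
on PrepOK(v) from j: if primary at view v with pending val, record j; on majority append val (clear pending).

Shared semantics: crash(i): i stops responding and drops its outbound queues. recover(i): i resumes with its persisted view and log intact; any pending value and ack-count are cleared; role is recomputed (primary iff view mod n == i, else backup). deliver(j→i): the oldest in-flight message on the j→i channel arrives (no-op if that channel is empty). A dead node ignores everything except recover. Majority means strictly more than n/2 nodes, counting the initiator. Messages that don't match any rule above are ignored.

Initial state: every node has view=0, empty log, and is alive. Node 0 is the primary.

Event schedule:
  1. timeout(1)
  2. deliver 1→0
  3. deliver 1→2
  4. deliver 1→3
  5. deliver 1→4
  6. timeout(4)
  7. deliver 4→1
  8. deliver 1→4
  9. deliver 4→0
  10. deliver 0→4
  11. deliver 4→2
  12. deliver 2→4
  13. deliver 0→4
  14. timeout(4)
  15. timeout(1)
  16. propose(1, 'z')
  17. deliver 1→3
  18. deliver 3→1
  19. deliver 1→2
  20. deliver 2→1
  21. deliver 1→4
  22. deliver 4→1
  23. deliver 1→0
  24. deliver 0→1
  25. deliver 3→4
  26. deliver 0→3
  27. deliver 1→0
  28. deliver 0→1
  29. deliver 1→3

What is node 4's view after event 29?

after 1 — timeout(1): n1:prim/v1/[-]
after 2 — deliver 1→0: n0:back/v1/[-]
after 3 — deliver 1→2: n2:back/v1/[-]
after 4 — deliver 1→3: n3:back/v1/[-]
after 5 — deliver 1→4: n4:back/v1/[-]
after 6 — timeout(4): n4:back/v2/[-]
after 7 — deliver 4→1: n1:back/v2/[-]
after 8 — deliver 1→4: ·
after 9 — deliver 4→0: n0:back/v2/[-]
after 10 — deliver 0→4: ·
after 11 — deliver 4→2: n2:prim/v2/[-]
after 12 — deliver 2→4: ·
after 13 — deliver 0→4: ·
after 14 — timeout(4): n4:back/v3/[-]
after 15 — timeout(1): n1:back/v3/[-]
after 16 — propose(1,'z'): ·
after 17 — deliver 1→3: n3:prim/v3/[-]
after 18 — deliver 3→1: ·
after 19 — deliver 1→2: n2:back/v3/[-]
after 20 — deliver 2→1: ·
after 21 — deliver 1→4: ·
after 22 — deliver 4→1: ·
after 23 — deliver 1→0: n0:back/v3/[-]
after 24 — deliver 0→1: ·
after 25 — deliver 3→4: ·
after 26 — deliver 0→3: ·
after 27 — deliver 1→0: ·
after 28 — deliver 0→1: ·
after 29 — deliver 1→3: ·

3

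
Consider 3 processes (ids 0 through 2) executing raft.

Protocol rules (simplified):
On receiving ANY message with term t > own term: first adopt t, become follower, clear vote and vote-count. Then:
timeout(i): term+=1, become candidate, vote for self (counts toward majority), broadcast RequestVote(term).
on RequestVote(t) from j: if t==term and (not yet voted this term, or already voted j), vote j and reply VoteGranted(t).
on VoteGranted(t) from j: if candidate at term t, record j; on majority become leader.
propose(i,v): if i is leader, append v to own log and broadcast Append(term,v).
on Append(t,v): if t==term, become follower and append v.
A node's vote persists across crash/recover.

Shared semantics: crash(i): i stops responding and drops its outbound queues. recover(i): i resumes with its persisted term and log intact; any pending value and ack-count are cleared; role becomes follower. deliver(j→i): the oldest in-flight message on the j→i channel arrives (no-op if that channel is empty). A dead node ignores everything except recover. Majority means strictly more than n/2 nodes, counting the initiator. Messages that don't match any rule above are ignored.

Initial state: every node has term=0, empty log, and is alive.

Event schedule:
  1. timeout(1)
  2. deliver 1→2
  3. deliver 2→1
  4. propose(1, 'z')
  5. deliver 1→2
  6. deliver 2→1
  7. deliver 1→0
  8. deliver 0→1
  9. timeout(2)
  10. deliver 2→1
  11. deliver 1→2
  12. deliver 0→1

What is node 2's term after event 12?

1. timeout(1):  <1:cand t1 ->
2. deliver 1→2:  <2:foll t1 ->
3. deliver 2→1:  <1:lead t1 ->
4. propose(1,'z'):  <1:lead t1 z>
5. deliver 1→2:  <2:foll t1 z>
6. deliver 2→1:  nop
7. deliver 1→0:  <0:foll t1 ->
8. deliver 0→1:  nop
9. timeout(2):  <2:cand t2 z>
10. deliver 2→1:  <1:foll t2 z>
11. deliver 1→2:  <2:lead t2 z>
12. deliver 0→1:  nop

2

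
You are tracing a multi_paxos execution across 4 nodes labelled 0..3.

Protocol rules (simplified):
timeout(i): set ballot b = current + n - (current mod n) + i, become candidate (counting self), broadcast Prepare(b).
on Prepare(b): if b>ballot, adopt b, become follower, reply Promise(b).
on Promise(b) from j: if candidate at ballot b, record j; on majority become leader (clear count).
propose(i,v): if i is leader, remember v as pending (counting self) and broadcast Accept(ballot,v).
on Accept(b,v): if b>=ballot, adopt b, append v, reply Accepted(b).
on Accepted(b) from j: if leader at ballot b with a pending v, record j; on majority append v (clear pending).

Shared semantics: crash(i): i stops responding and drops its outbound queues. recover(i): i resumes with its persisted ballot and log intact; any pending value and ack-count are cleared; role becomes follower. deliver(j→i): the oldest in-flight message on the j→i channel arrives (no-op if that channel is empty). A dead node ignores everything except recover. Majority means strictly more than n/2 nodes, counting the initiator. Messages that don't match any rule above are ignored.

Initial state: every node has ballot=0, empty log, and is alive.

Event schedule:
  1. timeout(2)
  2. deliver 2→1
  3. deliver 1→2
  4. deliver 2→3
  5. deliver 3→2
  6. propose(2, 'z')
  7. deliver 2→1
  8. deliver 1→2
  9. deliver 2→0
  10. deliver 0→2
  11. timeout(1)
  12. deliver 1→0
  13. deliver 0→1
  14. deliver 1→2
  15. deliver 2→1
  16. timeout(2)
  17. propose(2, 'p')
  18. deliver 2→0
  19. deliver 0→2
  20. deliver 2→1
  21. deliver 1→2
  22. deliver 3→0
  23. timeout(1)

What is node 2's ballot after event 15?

e1 timeout(2): 2[cand,b=6,-]
e2 deliver 2→1: 1[foll,b=6,-]
e3 deliver 1→2: ·
e4 deliver 2→3: 3[foll,b=6,-]
e5 deliver 3→2: 2[lead,b=6,-]
e6 propose(2,'z'): ·
e7 deliver 2→1: 1[foll,b=6,z]
e8 deliver 1→2: ·
e9 deliver 2→0: 0[foll,b=6,-]
e10 deliver 0→2: ·
e11 timeout(1): 1[cand,b=9,z]
e12 deliver 1→0: 0[foll,b=9,-]
e13 deliver 0→1: ·
e14 deliver 1→2: 2[foll,b=9,-]
e15 deliver 2→1: 1[lead,b=9,z]

9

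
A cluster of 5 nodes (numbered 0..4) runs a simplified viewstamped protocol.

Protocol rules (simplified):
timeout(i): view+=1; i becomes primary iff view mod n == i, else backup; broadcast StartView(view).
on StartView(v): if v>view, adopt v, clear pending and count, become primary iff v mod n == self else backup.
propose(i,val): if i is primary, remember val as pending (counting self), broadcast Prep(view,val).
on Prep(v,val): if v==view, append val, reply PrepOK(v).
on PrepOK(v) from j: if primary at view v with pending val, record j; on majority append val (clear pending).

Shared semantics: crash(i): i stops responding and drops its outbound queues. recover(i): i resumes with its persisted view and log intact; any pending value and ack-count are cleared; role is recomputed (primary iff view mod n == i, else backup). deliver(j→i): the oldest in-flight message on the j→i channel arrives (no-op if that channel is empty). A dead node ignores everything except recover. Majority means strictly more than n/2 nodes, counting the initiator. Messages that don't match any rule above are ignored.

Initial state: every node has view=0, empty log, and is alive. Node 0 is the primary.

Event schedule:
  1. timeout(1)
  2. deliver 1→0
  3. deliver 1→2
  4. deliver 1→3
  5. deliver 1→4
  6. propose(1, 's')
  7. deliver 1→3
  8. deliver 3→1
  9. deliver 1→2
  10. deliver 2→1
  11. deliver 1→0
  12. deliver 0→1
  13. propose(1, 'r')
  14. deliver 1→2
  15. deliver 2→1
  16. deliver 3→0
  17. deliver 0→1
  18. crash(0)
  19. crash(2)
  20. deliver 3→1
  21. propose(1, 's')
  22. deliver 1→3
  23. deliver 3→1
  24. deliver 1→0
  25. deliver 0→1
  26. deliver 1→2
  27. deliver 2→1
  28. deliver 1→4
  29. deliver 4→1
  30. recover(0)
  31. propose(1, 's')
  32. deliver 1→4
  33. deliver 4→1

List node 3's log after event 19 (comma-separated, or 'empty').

s

e1 timeout(1): 1[prim,v=1,-]
e2 deliver 1→0: 0[back,v=1,-]
e3 deliver 1→2: 2[back,v=1,-]
e4 deliver 1→3: 3[back,v=1,-]
e5 deliver 1→4: 4[back,v=1,-]
e6 propose(1,'s'): ·
e7 deliver 1→3: 3[back,v=1,s]
e8 deliver 3→1: ·
e9 deliver 1→2: 2[back,v=1,s]
e10 deliver 2→1: 1[prim,v=1,s]
e11 deliver 1→0: 0[back,v=1,s]
e12 deliver 0→1: ·
e13 propose(1,'r'): ·
e14 deliver 1→2: 2[back,v=1,s,r]
e15 deliver 2→1: ·
e16 deliver 3→0: ·
e17 deliver 0→1: ·
e18 crash(0): 0[✗back,v=1,s]
e19 crash(2): 2[✗back,v=1,s,r]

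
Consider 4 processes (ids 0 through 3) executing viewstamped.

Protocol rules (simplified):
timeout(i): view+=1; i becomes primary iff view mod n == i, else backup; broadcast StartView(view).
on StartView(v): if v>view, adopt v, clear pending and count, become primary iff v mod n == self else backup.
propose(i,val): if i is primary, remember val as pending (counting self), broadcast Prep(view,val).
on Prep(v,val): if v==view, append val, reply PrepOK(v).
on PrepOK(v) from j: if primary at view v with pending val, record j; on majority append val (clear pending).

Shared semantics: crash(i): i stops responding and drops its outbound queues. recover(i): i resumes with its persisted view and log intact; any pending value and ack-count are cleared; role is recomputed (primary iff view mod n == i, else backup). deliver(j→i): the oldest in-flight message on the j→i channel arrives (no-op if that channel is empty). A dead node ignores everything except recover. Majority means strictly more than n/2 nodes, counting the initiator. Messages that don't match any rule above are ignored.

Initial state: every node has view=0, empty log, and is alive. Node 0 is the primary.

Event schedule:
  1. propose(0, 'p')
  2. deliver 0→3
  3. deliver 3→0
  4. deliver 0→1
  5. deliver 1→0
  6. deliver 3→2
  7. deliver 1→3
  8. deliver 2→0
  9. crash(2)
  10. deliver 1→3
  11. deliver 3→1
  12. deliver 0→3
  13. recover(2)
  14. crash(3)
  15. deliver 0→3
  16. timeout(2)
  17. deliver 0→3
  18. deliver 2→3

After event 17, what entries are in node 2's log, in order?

empty

e1 propose(0,'p'): ·
e2 deliver 0→3: 3[back,v=0,p]
e3 deliver 3→0: ·
e4 deliver 0→1: 1[back,v=0,p]
e5 deliver 1→0: 0[prim,v=0,p]
e6 deliver 3→2: ·
e7 deliver 1→3: ·
e8 deliver 2→0: ·
e9 crash(2): 2[✗back,v=0,-]
e10 deliver 1→3: ·
e11 deliver 3→1: ·
e12 deliver 0→3: ·
e13 recover(2): 2[back,v=0,-]
e14 crash(3): 3[✗back,v=0,p]
e15 deliver 0→3: ·
e16 timeout(2): 2[back,v=1,-]
e17 deliver 0→3: ·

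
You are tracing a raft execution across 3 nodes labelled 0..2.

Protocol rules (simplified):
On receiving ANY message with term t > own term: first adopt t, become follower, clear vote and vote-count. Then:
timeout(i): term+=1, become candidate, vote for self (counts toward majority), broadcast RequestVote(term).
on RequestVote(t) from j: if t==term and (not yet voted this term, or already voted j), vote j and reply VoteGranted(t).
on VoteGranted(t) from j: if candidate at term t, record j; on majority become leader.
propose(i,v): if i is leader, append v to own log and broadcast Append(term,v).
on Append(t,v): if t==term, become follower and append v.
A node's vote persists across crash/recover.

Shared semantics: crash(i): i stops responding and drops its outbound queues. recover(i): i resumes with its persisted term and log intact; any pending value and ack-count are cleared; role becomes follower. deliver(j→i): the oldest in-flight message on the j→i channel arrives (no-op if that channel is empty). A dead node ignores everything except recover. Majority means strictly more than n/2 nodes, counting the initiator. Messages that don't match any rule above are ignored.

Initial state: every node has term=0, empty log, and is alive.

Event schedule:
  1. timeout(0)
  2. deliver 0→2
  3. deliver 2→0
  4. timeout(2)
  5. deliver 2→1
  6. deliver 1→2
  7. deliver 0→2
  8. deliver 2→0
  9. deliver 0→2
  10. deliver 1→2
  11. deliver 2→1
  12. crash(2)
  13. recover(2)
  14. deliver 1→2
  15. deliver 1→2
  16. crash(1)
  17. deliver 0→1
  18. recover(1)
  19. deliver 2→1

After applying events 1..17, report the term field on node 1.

[1] timeout(0) → N0(cand t1 [-])
[2] deliver 0→2 → N2(foll t1 [-])
[3] deliver 2→0 → N0(lead t1 [-])
[4] timeout(2) → N2(cand t2 [-])
[5] deliver 2→1 → N1(foll t2 [-])
[6] deliver 1→2 → N2(lead t2 [-])
[7] deliver 0→2 → ∅
[8] deliver 2→0 → N0(foll t2 [-])
[9] deliver 0→2 → ∅
[10] deliver 1→2 → ∅
[11] deliver 2→1 → ∅
[12] crash(2) → N2(✗lead t2 [-])
[13] recover(2) → N2(foll t2 [-])
[14] deliver 1→2 → ∅
[15] deliver 1→2 → ∅
[16] crash(1) → N1(✗foll t2 [-])
[17] deliver 0→1 → ∅

2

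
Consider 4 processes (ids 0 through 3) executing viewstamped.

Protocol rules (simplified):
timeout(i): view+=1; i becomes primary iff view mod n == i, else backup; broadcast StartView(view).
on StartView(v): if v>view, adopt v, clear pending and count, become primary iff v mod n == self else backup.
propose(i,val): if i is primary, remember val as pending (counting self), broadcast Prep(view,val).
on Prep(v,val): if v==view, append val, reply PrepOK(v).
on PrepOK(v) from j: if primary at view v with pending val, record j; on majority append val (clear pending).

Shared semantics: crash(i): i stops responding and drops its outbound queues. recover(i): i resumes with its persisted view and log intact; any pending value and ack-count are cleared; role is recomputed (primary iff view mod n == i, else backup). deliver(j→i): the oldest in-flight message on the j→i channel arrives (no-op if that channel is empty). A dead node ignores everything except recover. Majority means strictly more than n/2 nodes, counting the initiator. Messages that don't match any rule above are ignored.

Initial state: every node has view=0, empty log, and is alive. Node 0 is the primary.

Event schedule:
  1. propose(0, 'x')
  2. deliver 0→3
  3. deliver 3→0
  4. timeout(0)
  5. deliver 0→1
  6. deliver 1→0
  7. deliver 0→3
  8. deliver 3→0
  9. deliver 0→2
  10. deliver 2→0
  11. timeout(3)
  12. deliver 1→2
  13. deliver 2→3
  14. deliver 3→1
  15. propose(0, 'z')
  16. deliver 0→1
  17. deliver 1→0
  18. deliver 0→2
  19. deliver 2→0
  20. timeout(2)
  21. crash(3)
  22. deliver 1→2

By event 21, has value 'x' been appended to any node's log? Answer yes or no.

yes

e1 propose(0,'x'): ·
e2 deliver 0→3: 3[back,v=0,x]
e3 deliver 3→0: ·
e4 timeout(0): 0[back,v=1,-]
e5 deliver 0→1: 1[back,v=0,x]
e6 deliver 1→0: ·
e7 deliver 0→3: 3[back,v=1,x]
e8 deliver 3→0: ·
e9 deliver 0→2: 2[back,v=0,x]
e10 deliver 2→0: ·
e11 timeout(3): 3[back,v=2,x]
e12 deliver 1→2: ·
e13 deliver 2→3: ·
e14 deliver 3→1: 1[back,v=2,x]
e15 propose(0,'z'): ·
e16 deliver 0→1: ·
e17 deliver 1→0: ·
e18 deliver 0→2: 2[back,v=1,x]
e19 deliver 2→0: ·
e20 timeout(2): 2[prim,v=2,x]
e21 crash(3): 3[✗back,v=2,x]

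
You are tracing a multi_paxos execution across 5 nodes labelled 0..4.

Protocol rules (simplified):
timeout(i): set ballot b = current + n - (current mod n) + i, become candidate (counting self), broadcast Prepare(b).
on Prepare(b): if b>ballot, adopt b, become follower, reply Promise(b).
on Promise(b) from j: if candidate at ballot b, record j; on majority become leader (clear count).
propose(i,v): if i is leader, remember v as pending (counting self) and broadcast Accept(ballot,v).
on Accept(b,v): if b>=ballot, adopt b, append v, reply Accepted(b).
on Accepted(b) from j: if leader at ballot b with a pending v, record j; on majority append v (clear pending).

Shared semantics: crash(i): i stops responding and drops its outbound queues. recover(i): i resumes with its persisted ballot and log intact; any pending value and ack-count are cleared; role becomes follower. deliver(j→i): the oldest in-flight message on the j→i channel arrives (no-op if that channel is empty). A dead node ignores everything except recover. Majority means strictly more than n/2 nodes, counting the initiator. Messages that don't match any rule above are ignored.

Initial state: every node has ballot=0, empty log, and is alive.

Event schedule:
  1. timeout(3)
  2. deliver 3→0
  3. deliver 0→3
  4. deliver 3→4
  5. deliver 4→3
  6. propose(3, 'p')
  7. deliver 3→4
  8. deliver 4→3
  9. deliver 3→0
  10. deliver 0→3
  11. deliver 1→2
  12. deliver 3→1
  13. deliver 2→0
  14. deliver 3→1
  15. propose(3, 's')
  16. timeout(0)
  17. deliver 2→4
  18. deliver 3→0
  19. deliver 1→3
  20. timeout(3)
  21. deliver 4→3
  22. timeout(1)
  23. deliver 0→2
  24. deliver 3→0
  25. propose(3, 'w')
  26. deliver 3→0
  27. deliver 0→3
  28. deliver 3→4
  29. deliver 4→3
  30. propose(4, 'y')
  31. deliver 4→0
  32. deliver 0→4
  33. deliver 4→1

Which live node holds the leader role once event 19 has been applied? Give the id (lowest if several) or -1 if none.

3

1. timeout(3):  <3:cand b8 ->
2. deliver 3→0:  <0:foll b8 ->
3. deliver 0→3:  nop
4. deliver 3→4:  <4:foll b8 ->
5. deliver 4→3:  <3:lead b8 ->
6. propose(3,'p'):  nop
7. deliver 3→4:  <4:foll b8 p>
8. deliver 4→3:  nop
9. deliver 3→0:  <0:foll b8 p>
10. deliver 0→3:  <3:lead b8 p>
11. deliver 1→2:  nop
12. deliver 3→1:  <1:foll b8 ->
13. deliver 2→0:  nop
14. deliver 3→1:  <1:foll b8 p>
15. propose(3,'s'):  nop
16. timeout(0):  <0:cand b10 p>
17. deliver 2→4:  nop
18. deliver 3→0:  nop
19. deliver 1→3:  nop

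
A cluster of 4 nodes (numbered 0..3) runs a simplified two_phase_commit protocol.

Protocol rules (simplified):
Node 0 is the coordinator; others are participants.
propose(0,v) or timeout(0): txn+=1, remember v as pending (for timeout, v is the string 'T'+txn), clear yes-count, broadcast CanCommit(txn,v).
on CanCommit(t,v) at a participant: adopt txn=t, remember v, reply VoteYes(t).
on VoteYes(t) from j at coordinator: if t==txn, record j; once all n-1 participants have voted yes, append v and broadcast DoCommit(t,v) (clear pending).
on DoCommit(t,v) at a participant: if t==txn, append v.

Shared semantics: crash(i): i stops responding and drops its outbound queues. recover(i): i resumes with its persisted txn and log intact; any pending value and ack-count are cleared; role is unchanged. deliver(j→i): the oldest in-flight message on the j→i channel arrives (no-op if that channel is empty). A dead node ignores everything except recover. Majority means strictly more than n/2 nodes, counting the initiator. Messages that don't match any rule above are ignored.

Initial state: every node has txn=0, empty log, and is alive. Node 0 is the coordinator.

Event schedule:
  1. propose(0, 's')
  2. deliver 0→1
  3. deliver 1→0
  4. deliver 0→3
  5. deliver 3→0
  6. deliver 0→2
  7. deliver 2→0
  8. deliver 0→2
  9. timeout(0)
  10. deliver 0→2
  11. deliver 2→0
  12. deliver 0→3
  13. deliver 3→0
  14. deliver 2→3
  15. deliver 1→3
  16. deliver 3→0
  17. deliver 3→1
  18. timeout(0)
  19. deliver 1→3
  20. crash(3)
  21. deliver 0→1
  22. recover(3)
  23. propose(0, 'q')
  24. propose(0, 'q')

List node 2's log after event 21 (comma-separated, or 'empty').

s

after 1 — propose(0,'s'): n0:coor/t1/[-]
after 2 — deliver 0→1: n1:part/t1/[-]
after 3 — deliver 1→0: ·
after 4 — deliver 0→3: n3:part/t1/[-]
after 5 — deliver 3→0: ·
after 6 — deliver 0→2: n2:part/t1/[-]
after 7 — deliver 2→0: n0:coor/t1/[s]
after 8 — deliver 0→2: n2:part/t1/[s]
after 9 — timeout(0): n0:coor/t2/[s]
after 10 — deliver 0→2: n2:part/t2/[s]
after 11 — deliver 2→0: ·
after 12 — deliver 0→3: n3:part/t1/[s]
after 13 — deliver 3→0: ·
after 14 — deliver 2→3: ·
after 15 — deliver 1→3: ·
after 16 — deliver 3→0: ·
after 17 — deliver 3→1: ·
after 18 — timeout(0): n0:coor/t3/[s]
after 19 — deliver 1→3: ·
after 20 — crash(3): n3:✗part/t1/[s]
after 21 — deliver 0→1: n1:part/t1/[s]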